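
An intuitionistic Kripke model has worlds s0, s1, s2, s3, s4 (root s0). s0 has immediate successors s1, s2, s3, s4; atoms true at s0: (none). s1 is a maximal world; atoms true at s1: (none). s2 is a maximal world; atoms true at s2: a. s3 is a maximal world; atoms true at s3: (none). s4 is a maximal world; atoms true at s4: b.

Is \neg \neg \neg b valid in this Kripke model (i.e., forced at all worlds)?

Not every world: s0 \nVdash \neg \neg \neg b.
s0 \nVdash \neg \neg \neg b since s4 is accessible from s0 and s4 \Vdash \neg \neg b.
s4 \Vdash \neg \neg b: no world accessible from s4 forces \neg b.

No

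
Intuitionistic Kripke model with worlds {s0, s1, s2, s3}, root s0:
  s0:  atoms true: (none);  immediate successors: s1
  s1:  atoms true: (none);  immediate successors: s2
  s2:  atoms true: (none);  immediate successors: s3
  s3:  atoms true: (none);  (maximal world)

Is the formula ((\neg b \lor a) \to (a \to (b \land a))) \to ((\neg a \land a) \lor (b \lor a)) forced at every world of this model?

No

Not every world: s0 \nVdash ((\neg b \lor a) \to (a \to (b \land a))) \to ((\neg a \land a) \lor (b \lor a)).
s0 \nVdash ((\neg b \lor a) \to (a \to (b \land a))) \to ((\neg a \land a) \lor (b \lor a)): already at s0 itself, s0 \Vdash (\neg b \lor a) \to (a \to (b \land a)) but s0 \nVdash (\neg a \land a) \lor (b \lor a).
s0 \nVdash (\neg a \land a) \lor (b \lor a): neither disjunct is forced at s0.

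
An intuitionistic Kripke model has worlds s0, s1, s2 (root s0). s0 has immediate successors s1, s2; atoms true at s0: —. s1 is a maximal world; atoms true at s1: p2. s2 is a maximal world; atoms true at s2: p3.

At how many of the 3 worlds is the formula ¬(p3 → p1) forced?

1

s0: does not force it — s0 ⊮ ¬(p3 → p1) since s1 is accessible from s0 and s1 ⊩ p3 → p1.
s1: does not force it — s1 ⊮ ¬(p3 → p1) since s1 is accessible from s1 and s1 ⊩ p3 → p1.
s2: forces it.
Worlds forcing the formula: {s2}.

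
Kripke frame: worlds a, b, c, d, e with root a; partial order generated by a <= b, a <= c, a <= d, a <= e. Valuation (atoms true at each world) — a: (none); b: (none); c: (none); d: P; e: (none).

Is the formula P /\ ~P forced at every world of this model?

No

Not every world: a ||-/- P /\ ~P.
a ||-/- P /\ ~P since a fails P.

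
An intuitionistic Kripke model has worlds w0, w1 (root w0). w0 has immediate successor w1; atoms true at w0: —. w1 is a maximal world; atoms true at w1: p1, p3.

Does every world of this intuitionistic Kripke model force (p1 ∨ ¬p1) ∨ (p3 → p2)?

Not every world: w0 ⊮ (p1 ∨ ¬p1) ∨ (p3 → p2).
w0 ⊮ (p1 ∨ ¬p1) ∨ (p3 → p2): neither disjunct is forced at w0.
w0 ⊮ p1 ∨ ¬p1: neither disjunct is forced at w0.
w0 lacks atom p1, so w0 ⊮ p1.

No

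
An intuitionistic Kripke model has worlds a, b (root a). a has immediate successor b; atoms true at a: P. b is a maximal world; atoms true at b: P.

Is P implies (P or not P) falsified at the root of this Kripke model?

a forces P implies (P or not P): every world accessible from a that forces P (namely a, b) also forces P or not P.
So the root a forces P implies (P or not P); the model is not a countermodel.

No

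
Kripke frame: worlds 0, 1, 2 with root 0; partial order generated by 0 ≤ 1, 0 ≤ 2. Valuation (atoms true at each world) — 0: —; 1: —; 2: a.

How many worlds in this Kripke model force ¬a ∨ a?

2

0: does not force it — 0 ⊮ ¬a ∨ a: neither disjunct is forced at 0.
1: forces it.
2: forces it.
Worlds forcing the formula: {1, 2}.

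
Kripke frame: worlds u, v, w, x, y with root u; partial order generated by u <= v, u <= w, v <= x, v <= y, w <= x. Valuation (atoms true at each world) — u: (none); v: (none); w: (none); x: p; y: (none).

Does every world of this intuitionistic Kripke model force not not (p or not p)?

u forces not not (p or not p): no world accessible from u forces not (p or not p).
Since the root u forces not not (p or not p) and forcing is persistent (monotone upward), every world forces it.

Yes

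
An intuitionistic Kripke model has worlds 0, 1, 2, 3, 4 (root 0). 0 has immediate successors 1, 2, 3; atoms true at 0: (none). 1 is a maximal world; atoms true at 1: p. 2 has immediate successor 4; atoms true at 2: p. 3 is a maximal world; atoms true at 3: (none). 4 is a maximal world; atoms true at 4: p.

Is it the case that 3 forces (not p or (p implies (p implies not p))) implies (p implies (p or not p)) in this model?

3 forces (not p or (p implies (p implies not p))) implies (p implies (p or not p)): every world accessible from 3 that forces not p or (p implies (p implies not p)) (namely 3) also forces p implies (p or not p).

Yes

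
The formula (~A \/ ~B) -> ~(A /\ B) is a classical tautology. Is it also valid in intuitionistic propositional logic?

Yes

This is a constructively valid De Morgan direction (disjunction of negations to negated conjunction), which is intuitionistically derivable.
If ~A holds at a world then no accessible world forces A, hence none forces A /\ B; likewise for ~B.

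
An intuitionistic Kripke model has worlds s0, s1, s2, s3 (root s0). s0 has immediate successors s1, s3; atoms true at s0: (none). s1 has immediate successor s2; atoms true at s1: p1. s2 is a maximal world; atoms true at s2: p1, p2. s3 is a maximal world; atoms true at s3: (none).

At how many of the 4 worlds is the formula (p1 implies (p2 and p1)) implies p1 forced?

2

s0: does not force it — s0 does not force (p1 implies (p2 and p1)) implies p1: at the accessible world s3, s3 forces p1 implies (p2 and p1) but s3 does not force p1.
s1: forces it.
s2: forces it.
s3: does not force it — s3 does not force (p1 implies (p2 and p1)) implies p1: already at s3 itself, s3 forces p1 implies (p2 and p1) but s3 does not force p1.
Worlds forcing the formula: {s1, s2}.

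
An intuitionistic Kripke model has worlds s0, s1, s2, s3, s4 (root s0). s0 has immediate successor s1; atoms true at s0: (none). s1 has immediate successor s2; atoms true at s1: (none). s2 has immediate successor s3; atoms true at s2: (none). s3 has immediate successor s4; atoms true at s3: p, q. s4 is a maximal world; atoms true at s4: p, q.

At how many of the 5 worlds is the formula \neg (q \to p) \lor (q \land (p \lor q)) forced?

s0: does not force it — s0 \nVdash \neg (q \to p) \lor (q \land (p \lor q)): neither disjunct is forced at s0.
s1: does not force it — s1 \nVdash \neg (q \to p) \lor (q \land (p \lor q)): neither disjunct is forced at s1.
s2: does not force it.
s3: forces it.
s4: forces it.
Worlds forcing the formula: {s3, s4}.

2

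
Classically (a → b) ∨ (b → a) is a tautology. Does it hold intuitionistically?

No

This is the Gödel–Dummett linearity axiom, which is not intuitionistically valid.
A Kripke countermodel: worlds u, v, w; order generated by u ≤ v, u ≤ w; atoms true at each world — u:{}; v:{a}; w:{b}.
u ⊮ (a → b) ∨ (b → a): neither disjunct is forced at u.
u ⊮ a → b: at the accessible world v, v ⊩ a but v ⊮ b.
v lacks atom b, so v ⊮ b.
So the root u does not force the formula.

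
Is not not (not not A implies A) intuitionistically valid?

This is the double negation of double-negation elimination, which is intuitionistically derivable.
By Glivenko's theorem the double negation of any classical propositional tautology is intuitionistically provable; not not A implies A is classically a tautology.

Yes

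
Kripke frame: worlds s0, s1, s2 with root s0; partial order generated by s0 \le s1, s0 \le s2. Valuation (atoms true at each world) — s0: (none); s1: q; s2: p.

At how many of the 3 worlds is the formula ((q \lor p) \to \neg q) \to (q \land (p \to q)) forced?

1

s0: does not force it — s0 \nVdash ((q \lor p) \to \neg q) \to (q \land (p \to q)): at the accessible world s2, s2 \Vdash (q \lor p) \to \neg q but s2 \nVdash q \land (p \to q).
s1: forces it.
s2: does not force it — s2 \nVdash ((q \lor p) \to \neg q) \to (q \land (p \to q)): already at s2 itself, s2 \Vdash (q \lor p) \to \neg q but s2 \nVdash q \land (p \to q).
Worlds forcing the formula: {s1}.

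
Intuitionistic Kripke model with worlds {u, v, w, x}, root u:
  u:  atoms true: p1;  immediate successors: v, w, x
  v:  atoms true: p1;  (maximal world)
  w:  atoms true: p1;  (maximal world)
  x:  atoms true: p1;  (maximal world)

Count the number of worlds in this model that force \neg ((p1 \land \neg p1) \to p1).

u: does not force it — u \nVdash \neg ((p1 \land \neg p1) \to p1) since u is accessible from u and u \Vdash (p1 \land \neg p1) \to p1.
v: does not force it — v \nVdash \neg ((p1 \land \neg p1) \to p1) since v is accessible from v and v \Vdash (p1 \land \neg p1) \to p1.
w: does not force it.
x: does not force it.
Worlds forcing the formula: { }.

0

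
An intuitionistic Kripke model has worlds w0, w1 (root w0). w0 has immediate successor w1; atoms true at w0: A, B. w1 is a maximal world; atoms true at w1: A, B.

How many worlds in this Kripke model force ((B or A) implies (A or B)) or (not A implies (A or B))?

2

w0: forces it.
w1: forces it.
Worlds forcing the formula: {w0, w1}.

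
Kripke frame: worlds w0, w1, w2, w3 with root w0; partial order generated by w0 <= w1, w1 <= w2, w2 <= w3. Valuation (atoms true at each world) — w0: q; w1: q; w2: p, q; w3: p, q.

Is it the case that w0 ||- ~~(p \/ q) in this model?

w0 ||- ~~(p \/ q): no world accessible from w0 forces ~(p \/ q).

Yes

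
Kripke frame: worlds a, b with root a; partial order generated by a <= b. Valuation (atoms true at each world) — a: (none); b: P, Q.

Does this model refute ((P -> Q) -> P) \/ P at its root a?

Yes

a ||-/- ((P -> Q) -> P) \/ P: neither disjunct is forced at a.
a ||-/- (P -> Q) -> P: already at a itself, a ||- P -> Q but a ||-/- P.
a lacks atom P, so a ||-/- P.
So the root a does not force ((P -> Q) -> P) \/ P; the model is a countermodel.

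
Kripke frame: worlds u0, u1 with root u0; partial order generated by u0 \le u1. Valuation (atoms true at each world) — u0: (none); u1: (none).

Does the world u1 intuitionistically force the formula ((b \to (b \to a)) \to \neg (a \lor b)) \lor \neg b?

Yes

u1 \Vdash ((b \to (b \to a)) \to \neg (a \lor b)) \lor \neg b via the disjunct (b \to (b \to a)) \to \neg (a \lor b).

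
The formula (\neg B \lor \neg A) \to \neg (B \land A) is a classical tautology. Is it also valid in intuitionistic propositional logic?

This is a constructively valid De Morgan direction (disjunction of negations to negated conjunction), which is intuitionistically derivable.
If \neg B holds at a world then no accessible world forces B, hence none forces B \land A; likewise for \neg A.

Yes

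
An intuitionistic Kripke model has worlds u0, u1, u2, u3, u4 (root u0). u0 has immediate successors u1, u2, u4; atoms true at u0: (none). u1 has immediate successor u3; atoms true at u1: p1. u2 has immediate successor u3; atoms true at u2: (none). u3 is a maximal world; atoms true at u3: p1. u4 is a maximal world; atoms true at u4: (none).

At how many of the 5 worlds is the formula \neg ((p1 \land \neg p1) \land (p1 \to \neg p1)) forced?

u0: forces it.
u1: forces it.
u2: forces it.
u3: forces it.
u4: forces it.
Worlds forcing the formula: {u0, u1, u2, u3, u4}.

5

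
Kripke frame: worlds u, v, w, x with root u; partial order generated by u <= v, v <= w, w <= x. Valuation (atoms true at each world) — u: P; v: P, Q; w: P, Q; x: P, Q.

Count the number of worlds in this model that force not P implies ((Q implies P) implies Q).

u: forces it.
v: forces it.
w: forces it.
x: forces it.
Worlds forcing the formula: {u, v, w, x}.

4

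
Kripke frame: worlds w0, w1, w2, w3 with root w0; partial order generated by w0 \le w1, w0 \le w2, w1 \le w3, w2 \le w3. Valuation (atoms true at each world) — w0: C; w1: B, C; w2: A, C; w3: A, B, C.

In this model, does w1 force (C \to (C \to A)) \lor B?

Yes

w1 \Vdash (C \to (C \to A)) \lor B via the disjunct B.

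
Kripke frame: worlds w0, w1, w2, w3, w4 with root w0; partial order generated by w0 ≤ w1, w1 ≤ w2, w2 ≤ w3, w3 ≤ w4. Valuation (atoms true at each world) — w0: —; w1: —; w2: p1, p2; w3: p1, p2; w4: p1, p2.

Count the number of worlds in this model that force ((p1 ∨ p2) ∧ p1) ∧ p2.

3

w0: does not force it — w0 ⊮ ((p1 ∨ p2) ∧ p1) ∧ p2 since w0 fails (p1 ∨ p2) ∧ p1.
w1: does not force it — w1 ⊮ ((p1 ∨ p2) ∧ p1) ∧ p2 since w1 fails (p1 ∨ p2) ∧ p1.
w2: forces it.
w3: forces it.
w4: forces it.
Worlds forcing the formula: {w2, w3, w4}.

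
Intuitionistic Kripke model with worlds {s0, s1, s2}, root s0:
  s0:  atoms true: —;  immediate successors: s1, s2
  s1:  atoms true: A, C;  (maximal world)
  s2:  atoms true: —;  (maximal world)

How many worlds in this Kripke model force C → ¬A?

s0: does not force it — s0 ⊮ C → ¬A: at the accessible world s1, s1 ⊩ C but s1 ⊮ ¬A.
s1: does not force it.
s2: forces it.
Worlds forcing the formula: {s2}.

1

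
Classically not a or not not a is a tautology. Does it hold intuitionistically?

This is the weak law of excluded middle, which is not intuitionistically valid.
A Kripke countermodel: worlds s0, s1, s2; order generated by s0 <= s1, s0 <= s2; atoms true at each world — s0:{}; s1:{a}; s2:{}.
s0 does not force not a or not not a: neither disjunct is forced at s0.
s0 does not force not a since s1 is accessible from s0 and s1 forces a.
So the root s0 does not force the formula.

No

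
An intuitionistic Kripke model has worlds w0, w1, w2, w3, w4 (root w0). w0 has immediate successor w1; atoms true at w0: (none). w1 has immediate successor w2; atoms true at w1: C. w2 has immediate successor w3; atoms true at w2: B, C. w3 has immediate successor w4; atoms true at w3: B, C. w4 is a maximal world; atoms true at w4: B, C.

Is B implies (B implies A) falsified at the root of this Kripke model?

w0 does not force B implies (B implies A): at the accessible world w2, w2 forces B but w2 does not force B implies A.
w2 does not force B implies A: already at w2 itself, w2 forces B but w2 does not force A.
w2 lacks atom A, so w2 does not force A.
So the root w0 does not force B implies (B implies A); the model is a countermodel.

Yes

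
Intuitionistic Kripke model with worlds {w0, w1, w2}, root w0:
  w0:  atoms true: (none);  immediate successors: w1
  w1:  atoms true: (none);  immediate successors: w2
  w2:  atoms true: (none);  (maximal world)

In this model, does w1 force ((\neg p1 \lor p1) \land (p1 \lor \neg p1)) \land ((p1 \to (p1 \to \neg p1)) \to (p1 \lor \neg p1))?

w1 \Vdash ((\neg p1 \lor p1) \land (p1 \lor \neg p1)) \land ((p1 \to (p1 \to \neg p1)) \to (p1 \lor \neg p1)) since w1 forces both conjuncts.

Yes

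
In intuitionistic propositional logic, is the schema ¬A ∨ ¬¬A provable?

This is the weak law of excluded middle, which is not intuitionistically valid.
A Kripke countermodel: worlds 0, 1, 2; order generated by 0 ≤ 1, 0 ≤ 2; atoms true at each world — 0:{}; 1:{A}; 2:{}.
0 ⊮ ¬A ∨ ¬¬A: neither disjunct is forced at 0.
0 ⊮ ¬A since 1 is accessible from 0 and 1 ⊩ A.
So the root 0 does not force the formula.

No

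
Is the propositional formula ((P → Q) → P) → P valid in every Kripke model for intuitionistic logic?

No

This is Peirce's law, which is not intuitionistically valid.
A Kripke countermodel: worlds s0, s1; order generated by s0 ≤ s1; atoms true at each world — s0:{}; s1:{P}.
s0 ⊮ ((P → Q) → P) → P: already at s0 itself, s0 ⊩ (P → Q) → P but s0 ⊮ P.
s0 lacks atom P, so s0 ⊮ P.
So the root s0 does not force the formula.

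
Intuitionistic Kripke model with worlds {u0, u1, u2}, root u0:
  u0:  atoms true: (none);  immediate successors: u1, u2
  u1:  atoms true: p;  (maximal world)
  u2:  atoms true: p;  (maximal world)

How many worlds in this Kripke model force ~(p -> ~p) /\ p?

u0: does not force it — u0 ||-/- ~(p -> ~p) /\ p since u0 fails p.
u1: forces it.
u2: forces it.
Worlds forcing the formula: {u1, u2}.

2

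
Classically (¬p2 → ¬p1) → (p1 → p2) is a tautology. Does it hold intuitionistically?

This is the converse of contraposition, which is not intuitionistically valid.
A Kripke countermodel: worlds w0, w1; order generated by w0 ≤ w1; atoms true at each world — w0:{p1}; w1:{p1,p2}.
w0 ⊮ (¬p2 → ¬p1) → (p1 → p2): already at w0 itself, w0 ⊩ ¬p2 → ¬p1 but w0 ⊮ p1 → p2.
w0 ⊮ p1 → p2: already at w0 itself, w0 ⊩ p1 but w0 ⊮ p2.
w0 lacks atom p2, so w0 ⊮ p2.
So the root w0 does not force the formula.

No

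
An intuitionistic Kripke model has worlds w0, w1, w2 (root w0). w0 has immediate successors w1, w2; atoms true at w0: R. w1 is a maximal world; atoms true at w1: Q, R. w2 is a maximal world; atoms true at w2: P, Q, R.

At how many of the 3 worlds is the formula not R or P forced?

1

w0: does not force it — w0 does not force not R or P: neither disjunct is forced at w0.
w1: does not force it.
w2: forces it.
Worlds forcing the formula: {w2}.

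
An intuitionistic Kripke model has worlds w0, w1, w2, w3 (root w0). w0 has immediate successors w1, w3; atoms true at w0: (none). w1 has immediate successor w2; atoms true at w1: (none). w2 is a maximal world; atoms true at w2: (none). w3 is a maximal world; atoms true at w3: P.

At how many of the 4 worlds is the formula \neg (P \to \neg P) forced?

1

w0: does not force it — w0 \nVdash \neg (P \to \neg P) since w1 is accessible from w0 and w1 \Vdash P \to \neg P.
w1: does not force it.
w2: does not force it.
w3: forces it.
Worlds forcing the formula: {w3}.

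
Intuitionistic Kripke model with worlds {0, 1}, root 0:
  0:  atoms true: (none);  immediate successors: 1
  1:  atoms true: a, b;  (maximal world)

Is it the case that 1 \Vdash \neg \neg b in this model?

Yes

1 \Vdash \neg \neg b: no world accessible from 1 forces \neg b.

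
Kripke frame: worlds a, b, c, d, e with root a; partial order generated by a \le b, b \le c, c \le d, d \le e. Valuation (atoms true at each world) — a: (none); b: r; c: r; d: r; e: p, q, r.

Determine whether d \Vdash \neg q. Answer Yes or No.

d \nVdash \neg q since e is accessible from d and e \Vdash q.

No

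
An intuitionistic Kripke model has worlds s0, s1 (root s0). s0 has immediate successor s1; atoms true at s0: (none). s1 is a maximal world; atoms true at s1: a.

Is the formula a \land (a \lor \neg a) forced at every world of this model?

Not every world: s0 \nVdash a \land (a \lor \neg a).
s0 \nVdash a \land (a \lor \neg a) since s0 fails a.

No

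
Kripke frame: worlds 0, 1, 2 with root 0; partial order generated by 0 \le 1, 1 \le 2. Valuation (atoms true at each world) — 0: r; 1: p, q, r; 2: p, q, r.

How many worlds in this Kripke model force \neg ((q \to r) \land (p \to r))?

0: does not force it — 0 \nVdash \neg ((q \to r) \land (p \to r)) since 0 is accessible from 0 and 0 \Vdash (q \to r) \land (p \to r).
1: does not force it — 1 \nVdash \neg ((q \to r) \land (p \to r)) since 1 is accessible from 1 and 1 \Vdash (q \to r) \land (p \to r).
2: does not force it.
Worlds forcing the formula: { }.

0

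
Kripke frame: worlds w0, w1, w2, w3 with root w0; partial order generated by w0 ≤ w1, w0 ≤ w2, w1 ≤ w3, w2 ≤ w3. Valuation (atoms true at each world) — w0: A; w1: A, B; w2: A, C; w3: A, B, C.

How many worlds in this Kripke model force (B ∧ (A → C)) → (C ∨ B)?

w0: forces it.
w1: forces it.
w2: forces it.
w3: forces it.
Worlds forcing the formula: {w0, w1, w2, w3}.

4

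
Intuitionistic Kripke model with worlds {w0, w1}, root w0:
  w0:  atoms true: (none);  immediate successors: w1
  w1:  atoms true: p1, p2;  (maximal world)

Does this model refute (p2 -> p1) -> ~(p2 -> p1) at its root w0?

Yes

w0 ||-/- (p2 -> p1) -> ~(p2 -> p1): already at w0 itself, w0 ||- p2 -> p1 but w0 ||-/- ~(p2 -> p1).
w0 ||-/- ~(p2 -> p1) since w0 is accessible from w0 and w0 ||- p2 -> p1.
w0 ||- p2 -> p1: every world accessible from w0 that forces p2 (namely w1) also forces p1.
So the root w0 does not force (p2 -> p1) -> ~(p2 -> p1); the model is a countermodel.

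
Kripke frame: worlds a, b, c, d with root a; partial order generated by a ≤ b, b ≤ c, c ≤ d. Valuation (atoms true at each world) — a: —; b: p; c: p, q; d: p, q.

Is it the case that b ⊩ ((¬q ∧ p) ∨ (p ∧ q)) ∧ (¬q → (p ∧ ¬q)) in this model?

No

b ⊮ ((¬q ∧ p) ∨ (p ∧ q)) ∧ (¬q → (p ∧ ¬q)) since b fails (¬q ∧ p) ∨ (p ∧ q).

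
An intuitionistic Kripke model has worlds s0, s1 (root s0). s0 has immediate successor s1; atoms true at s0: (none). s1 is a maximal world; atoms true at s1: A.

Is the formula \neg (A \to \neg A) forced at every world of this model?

Yes

s0 \Vdash \neg (A \to \neg A): no world accessible from s0 forces A \to \neg A.
Since the root s0 forces \neg (A \to \neg A) and forcing is persistent (monotone upward), every world forces it.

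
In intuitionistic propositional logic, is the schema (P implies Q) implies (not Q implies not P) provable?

This is the forward direction of contraposition, which is intuitionistically derivable.
Assume P implies Q and not Q. If P held then Q would follow, contradicting not Q; so not P.

Yes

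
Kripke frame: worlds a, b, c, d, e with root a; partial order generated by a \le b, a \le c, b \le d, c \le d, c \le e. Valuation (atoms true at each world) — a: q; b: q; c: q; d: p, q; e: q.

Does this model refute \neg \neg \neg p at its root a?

Yes

a \nVdash \neg \neg \neg p since b is accessible from a and b \Vdash \neg \neg p.
b \Vdash \neg \neg p: no world accessible from b forces \neg p.
So the root a does not force \neg \neg \neg p; the model is a countermodel.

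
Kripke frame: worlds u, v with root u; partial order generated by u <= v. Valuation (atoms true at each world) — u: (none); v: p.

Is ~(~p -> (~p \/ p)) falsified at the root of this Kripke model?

u ||-/- ~(~p -> (~p \/ p)) since u is accessible from u and u ||- ~p -> (~p \/ p).
u ||- ~p -> (~p \/ p) vacuously: no world accessible from u forces the antecedent ~p.
So the root u does not force ~(~p -> (~p \/ p)); the model is a countermodel.

Yes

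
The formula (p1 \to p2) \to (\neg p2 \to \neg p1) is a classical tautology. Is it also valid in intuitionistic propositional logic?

This is the forward direction of contraposition, which is intuitionistically derivable.
Assume p1 \to p2 and \neg p2. If p1 held then p2 would follow, contradicting \neg p2; so \neg p1.

Yes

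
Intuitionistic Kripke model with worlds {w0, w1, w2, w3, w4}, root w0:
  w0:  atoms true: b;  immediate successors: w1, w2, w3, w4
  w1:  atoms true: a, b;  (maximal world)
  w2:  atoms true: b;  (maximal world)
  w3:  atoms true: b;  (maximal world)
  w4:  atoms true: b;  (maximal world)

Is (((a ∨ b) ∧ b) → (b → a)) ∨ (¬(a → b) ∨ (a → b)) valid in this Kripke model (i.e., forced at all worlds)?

w0 ⊩ (((a ∨ b) ∧ b) → (b → a)) ∨ (¬(a → b) ∨ (a → b)) via the disjunct ¬(a → b) ∨ (a → b).
Since the root w0 forces (((a ∨ b) ∧ b) → (b → a)) ∨ (¬(a → b) ∨ (a → b)) and forcing is persistent (monotone upward), every world forces it.

Yes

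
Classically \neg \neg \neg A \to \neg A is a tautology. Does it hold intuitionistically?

Yes

This is triple-negation reduction, which is intuitionistically derivable.
Assume \neg \neg \neg A and suppose A. Then \neg \neg A (double-negation introduction), contradicting \neg \neg \neg A. So \neg A.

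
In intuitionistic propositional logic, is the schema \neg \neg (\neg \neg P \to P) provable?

This is the double negation of double-negation elimination, which is intuitionistically derivable.
By Glivenko's theorem the double negation of any classical propositional tautology is intuitionistically provable; \neg \neg P \to P is classically a tautology.

Yes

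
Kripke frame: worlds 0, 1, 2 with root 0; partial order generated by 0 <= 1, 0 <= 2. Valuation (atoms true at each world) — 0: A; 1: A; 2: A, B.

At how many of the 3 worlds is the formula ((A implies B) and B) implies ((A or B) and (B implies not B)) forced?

1

0: does not force it — 0 does not force ((A implies B) and B) implies ((A or B) and (B implies not B)): at the accessible world 2, 2 forces (A implies B) and B but 2 does not force (A or B) and (B implies not B).
1: forces it.
2: does not force it — 2 does not force ((A implies B) and B) implies ((A or B) and (B implies not B)): already at 2 itself, 2 forces (A implies B) and B but 2 does not force (A or B) and (B implies not B).
Worlds forcing the formula: {1}.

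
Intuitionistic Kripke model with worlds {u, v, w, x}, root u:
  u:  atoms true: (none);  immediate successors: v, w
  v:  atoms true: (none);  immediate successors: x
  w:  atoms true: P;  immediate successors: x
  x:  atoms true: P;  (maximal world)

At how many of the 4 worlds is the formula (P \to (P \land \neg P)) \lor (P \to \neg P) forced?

u: does not force it — u \nVdash (P \to (P \land \neg P)) \lor (P \to \neg P): neither disjunct is forced at u.
v: does not force it — v \nVdash (P \to (P \land \neg P)) \lor (P \to \neg P): neither disjunct is forced at v.
w: does not force it.
x: does not force it.
Worlds forcing the formula: { }.

0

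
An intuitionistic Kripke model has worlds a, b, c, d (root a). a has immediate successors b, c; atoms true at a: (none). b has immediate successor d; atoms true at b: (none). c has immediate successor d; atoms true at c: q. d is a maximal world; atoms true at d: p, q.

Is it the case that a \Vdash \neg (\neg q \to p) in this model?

a \nVdash \neg (\neg q \to p) since a is accessible from a and a \Vdash \neg q \to p.
a \Vdash \neg q \to p vacuously: no world accessible from a forces the antecedent \neg q.

No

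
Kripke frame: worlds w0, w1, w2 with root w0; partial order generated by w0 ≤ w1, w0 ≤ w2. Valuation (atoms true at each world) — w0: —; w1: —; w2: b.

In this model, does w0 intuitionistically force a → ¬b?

w0 ⊩ a → ¬b vacuously: no world accessible from w0 forces the antecedent a.

Yes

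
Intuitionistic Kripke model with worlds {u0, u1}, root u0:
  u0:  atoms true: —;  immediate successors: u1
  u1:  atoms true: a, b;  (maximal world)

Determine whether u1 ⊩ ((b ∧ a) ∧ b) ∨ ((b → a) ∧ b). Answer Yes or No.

Yes

u1 ⊩ ((b ∧ a) ∧ b) ∨ ((b → a) ∧ b) via the disjunct (b ∧ a) ∧ b.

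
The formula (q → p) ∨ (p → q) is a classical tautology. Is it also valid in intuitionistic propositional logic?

This is the Gödel–Dummett linearity axiom, which is not intuitionistically valid.
A Kripke countermodel: worlds 0, 1, 2; order generated by 0 ≤ 1, 0 ≤ 2; atoms true at each world — 0:{}; 1:{q}; 2:{p}.
0 ⊮ (q → p) ∨ (p → q): neither disjunct is forced at 0.
0 ⊮ q → p: at the accessible world 1, 1 ⊩ q but 1 ⊮ p.
1 lacks atom p, so 1 ⊮ p.
So the root 0 does not force the formula.

No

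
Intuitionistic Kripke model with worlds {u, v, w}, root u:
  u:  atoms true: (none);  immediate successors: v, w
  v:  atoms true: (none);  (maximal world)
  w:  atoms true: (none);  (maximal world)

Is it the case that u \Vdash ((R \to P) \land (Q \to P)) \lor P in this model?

u \Vdash ((R \to P) \land (Q \to P)) \lor P via the disjunct (R \to P) \land (Q \to P).

Yes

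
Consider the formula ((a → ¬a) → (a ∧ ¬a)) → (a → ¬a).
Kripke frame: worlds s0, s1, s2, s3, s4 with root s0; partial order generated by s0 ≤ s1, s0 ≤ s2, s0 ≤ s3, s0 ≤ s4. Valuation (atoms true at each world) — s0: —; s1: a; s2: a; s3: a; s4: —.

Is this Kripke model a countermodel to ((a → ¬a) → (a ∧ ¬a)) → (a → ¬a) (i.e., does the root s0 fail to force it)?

s0 ⊮ ((a → ¬a) → (a ∧ ¬a)) → (a → ¬a): at the accessible world s1, s1 ⊩ (a → ¬a) → (a ∧ ¬a) but s1 ⊮ a → ¬a.
s1 ⊮ a → ¬a: already at s1 itself, s1 ⊩ a but s1 ⊮ ¬a.
s1 ⊮ ¬a since s1 is accessible from s1 and s1 ⊩ a.
So the root s0 does not force ((a → ¬a) → (a ∧ ¬a)) → (a → ¬a); the model is a countermodel.

Yes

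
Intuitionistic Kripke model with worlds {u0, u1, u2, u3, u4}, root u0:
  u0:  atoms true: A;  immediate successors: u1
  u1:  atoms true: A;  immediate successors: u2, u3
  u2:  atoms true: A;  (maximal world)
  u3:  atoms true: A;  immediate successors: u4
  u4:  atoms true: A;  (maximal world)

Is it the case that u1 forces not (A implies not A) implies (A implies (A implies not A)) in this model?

u1 does not force not (A implies not A) implies (A implies (A implies not A)): already at u1 itself, u1 forces not (A implies not A) but u1 does not force A implies (A implies not A).
u1 does not force A implies (A implies not A): already at u1 itself, u1 forces A but u1 does not force A implies not A.
u1 does not force A implies not A: already at u1 itself, u1 forces A but u1 does not force not A.
u1 does not force not A since u1 is accessible from u1 and u1 forces A.

No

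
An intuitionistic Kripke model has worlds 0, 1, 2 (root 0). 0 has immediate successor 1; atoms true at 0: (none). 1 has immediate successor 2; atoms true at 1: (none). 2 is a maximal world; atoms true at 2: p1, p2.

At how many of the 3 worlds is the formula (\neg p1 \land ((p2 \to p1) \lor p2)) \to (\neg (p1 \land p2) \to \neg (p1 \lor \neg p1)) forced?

3

0: forces it.
1: forces it.
2: forces it.
Worlds forcing the formula: {0, 1, 2}.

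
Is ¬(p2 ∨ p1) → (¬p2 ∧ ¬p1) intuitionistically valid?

This is a constructively valid De Morgan direction (negated disjunction to conjunction of negations), which is intuitionistically derivable.
From ¬(p2 ∨ p1): if p2 held then p2 ∨ p1 would, contradiction — so ¬p2; similarly ¬p1.

Yes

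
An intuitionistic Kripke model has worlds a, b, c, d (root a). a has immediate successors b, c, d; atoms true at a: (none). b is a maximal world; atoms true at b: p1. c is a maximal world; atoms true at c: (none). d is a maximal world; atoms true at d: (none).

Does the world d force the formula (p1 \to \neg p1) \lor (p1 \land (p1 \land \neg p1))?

Yes

d \Vdash (p1 \to \neg p1) \lor (p1 \land (p1 \land \neg p1)) via the disjunct p1 \to \neg p1.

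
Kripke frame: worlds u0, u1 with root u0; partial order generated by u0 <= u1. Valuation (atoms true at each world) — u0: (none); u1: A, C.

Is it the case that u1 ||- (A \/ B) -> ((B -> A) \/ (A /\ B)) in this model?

Yes

u1 ||- (A \/ B) -> ((B -> A) \/ (A /\ B)): every world accessible from u1 that forces A \/ B (namely u1) also forces (B -> A) \/ (A /\ B).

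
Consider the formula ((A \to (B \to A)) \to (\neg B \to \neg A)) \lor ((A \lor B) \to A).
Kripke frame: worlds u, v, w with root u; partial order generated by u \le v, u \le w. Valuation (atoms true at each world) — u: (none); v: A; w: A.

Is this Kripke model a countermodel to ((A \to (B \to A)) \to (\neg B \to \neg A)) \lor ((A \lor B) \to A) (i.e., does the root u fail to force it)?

No

u \Vdash ((A \to (B \to A)) \to (\neg B \to \neg A)) \lor ((A \lor B) \to A) via the disjunct (A \lor B) \to A.
So the root u forces ((A \to (B \to A)) \to (\neg B \to \neg A)) \lor ((A \lor B) \to A); the model is not a countermodel.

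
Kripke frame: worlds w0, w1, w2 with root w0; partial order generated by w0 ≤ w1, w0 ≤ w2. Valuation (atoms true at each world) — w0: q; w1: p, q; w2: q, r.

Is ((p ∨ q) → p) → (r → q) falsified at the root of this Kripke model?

w0 ⊩ ((p ∨ q) → p) → (r → q): every world accessible from w0 that forces (p ∨ q) → p (namely w1) also forces r → q.
So the root w0 forces ((p ∨ q) → p) → (r → q); the model is not a countermodel.

No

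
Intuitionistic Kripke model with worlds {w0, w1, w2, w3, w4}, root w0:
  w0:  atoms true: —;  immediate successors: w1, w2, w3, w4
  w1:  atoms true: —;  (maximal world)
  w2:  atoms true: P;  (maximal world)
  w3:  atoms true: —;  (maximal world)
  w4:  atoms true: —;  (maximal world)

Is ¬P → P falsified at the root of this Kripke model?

Yes

w0 ⊮ ¬P → P: at the accessible world w1, w1 ⊩ ¬P but w1 ⊮ P.
w1 lacks atom P, so w1 ⊮ P.
So the root w0 does not force ¬P → P; the model is a countermodel.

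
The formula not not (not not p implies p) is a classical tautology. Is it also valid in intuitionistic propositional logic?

This is the double negation of double-negation elimination, which is intuitionistically derivable.
By Glivenko's theorem the double negation of any classical propositional tautology is intuitionistically provable; not not p implies p is classically a tautology.

Yes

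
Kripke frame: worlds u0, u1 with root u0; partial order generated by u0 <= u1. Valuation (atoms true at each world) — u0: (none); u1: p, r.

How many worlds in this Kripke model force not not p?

u0: forces it.
u1: forces it.
Worlds forcing the formula: {u0, u1}.

2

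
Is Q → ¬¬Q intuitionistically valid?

Yes

This is double-negation introduction, which is intuitionistically derivable.
If a world forces Q then every accessible world forces Q (persistence), so none forces ¬Q; hence ¬¬Q.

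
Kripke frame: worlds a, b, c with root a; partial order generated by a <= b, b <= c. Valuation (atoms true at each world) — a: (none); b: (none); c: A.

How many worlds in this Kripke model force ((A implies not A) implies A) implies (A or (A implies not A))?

1

a: does not force it — a does not force ((A implies not A) implies A) implies (A or (A implies not A)): already at a itself, a forces (A implies not A) implies A but a does not force A or (A implies not A).
b: does not force it — b does not force ((A implies not A) implies A) implies (A or (A implies not A)): already at b itself, b forces (A implies not A) implies A but b does not force A or (A implies not A).
c: forces it.
Worlds forcing the formula: {c}.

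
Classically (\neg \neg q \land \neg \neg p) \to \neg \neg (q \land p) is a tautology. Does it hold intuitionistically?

Yes

This is the distribution of double negation over conjunction, which is intuitionistically derivable.
Assume \neg \neg q, \neg \neg p, and \neg (q \land p). From q we'd get \neg p (since q \land p is refuted), contradicting \neg \neg p; so \neg q, contradicting \neg \neg q.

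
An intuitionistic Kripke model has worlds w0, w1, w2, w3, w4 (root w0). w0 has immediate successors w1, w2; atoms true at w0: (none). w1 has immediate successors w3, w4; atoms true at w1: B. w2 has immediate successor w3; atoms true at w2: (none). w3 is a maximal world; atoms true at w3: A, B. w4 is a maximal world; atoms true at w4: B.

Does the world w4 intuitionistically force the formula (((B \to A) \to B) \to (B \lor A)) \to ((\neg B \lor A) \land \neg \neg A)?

No

w4 \nVdash (((B \to A) \to B) \to (B \lor A)) \to ((\neg B \lor A) \land \neg \neg A): already at w4 itself, w4 \Vdash ((B \to A) \to B) \to (B \lor A) but w4 \nVdash (\neg B \lor A) \land \neg \neg A.
w4 \nVdash (\neg B \lor A) \land \neg \neg A since w4 fails \neg B \lor A.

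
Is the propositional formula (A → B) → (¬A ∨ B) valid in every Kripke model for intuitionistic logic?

This is the material-implication-as-disjunction principle, which is not intuitionistically valid.
A Kripke countermodel: worlds a, b; order generated by a ≤ b; atoms true at each world — a:{}; b:{A,B}.
a ⊮ (A → B) → (¬A ∨ B): already at a itself, a ⊩ A → B but a ⊮ ¬A ∨ B.
a ⊮ ¬A ∨ B: neither disjunct is forced at a.
a ⊮ ¬A since b is accessible from a and b ⊩ A.
So the root a does not force the formula.

No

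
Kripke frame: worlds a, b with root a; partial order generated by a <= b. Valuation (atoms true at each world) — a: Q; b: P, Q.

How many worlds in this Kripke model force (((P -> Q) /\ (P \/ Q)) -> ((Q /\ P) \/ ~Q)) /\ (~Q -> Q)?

a: does not force it — a ||-/- (((P -> Q) /\ (P \/ Q)) -> ((Q /\ P) \/ ~Q)) /\ (~Q -> Q) since a fails ((P -> Q) /\ (P \/ Q)) -> ((Q /\ P) \/ ~Q).
b: forces it.
Worlds forcing the formula: {b}.

1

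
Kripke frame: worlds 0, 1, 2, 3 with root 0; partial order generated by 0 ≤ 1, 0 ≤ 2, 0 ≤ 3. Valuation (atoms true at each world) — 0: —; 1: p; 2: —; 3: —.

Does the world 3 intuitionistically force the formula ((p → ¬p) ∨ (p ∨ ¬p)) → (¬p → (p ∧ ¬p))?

No

3 ⊮ ((p → ¬p) ∨ (p ∨ ¬p)) → (¬p → (p ∧ ¬p)): already at 3 itself, 3 ⊩ (p → ¬p) ∨ (p ∨ ¬p) but 3 ⊮ ¬p → (p ∧ ¬p).
3 ⊮ ¬p → (p ∧ ¬p): already at 3 itself, 3 ⊩ ¬p but 3 ⊮ p ∧ ¬p.
3 ⊮ p ∧ ¬p since 3 fails p.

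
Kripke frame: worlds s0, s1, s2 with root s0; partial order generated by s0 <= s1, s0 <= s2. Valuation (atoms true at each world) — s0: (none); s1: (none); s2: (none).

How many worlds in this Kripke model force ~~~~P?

0

s0: does not force it — s0 ||-/- ~~~~P since s0 is accessible from s0 and s0 ||- ~~~P.
s1: does not force it.
s2: does not force it.
Worlds forcing the formula: { }.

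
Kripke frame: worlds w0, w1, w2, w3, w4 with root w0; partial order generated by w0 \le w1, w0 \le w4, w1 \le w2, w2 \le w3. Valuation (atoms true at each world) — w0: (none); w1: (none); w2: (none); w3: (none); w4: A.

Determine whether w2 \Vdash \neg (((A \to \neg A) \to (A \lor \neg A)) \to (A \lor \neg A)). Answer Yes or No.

w2 \nVdash \neg (((A \to \neg A) \to (A \lor \neg A)) \to (A \lor \neg A)) since w2 is accessible from w2 and w2 \Vdash ((A \to \neg A) \to (A \lor \neg A)) \to (A \lor \neg A).
w2 \Vdash ((A \to \neg A) \to (A \lor \neg A)) \to (A \lor \neg A): every world accessible from w2 that forces (A \to \neg A) \to (A \lor \neg A) (namely w2, w3) also forces A \lor \neg A.

No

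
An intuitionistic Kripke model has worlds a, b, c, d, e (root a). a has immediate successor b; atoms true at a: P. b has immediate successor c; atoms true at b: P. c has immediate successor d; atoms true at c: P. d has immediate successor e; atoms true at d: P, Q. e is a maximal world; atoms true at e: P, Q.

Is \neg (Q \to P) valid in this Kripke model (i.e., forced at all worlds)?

No

Not every world: a \nVdash \neg (Q \to P).
a \nVdash \neg (Q \to P) since a is accessible from a and a \Vdash Q \to P.
a \Vdash Q \to P: every world accessible from a that forces Q (namely d, e) also forces P.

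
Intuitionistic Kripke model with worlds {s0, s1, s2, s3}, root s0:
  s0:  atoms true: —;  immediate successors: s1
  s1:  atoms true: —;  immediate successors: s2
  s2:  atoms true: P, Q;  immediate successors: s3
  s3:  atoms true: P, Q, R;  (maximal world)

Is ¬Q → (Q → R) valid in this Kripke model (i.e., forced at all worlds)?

Yes

s0 ⊩ ¬Q → (Q → R) vacuously: no world accessible from s0 forces the antecedent ¬Q.
Since the root s0 forces ¬Q → (Q → R) and forcing is persistent (monotone upward), every world forces it.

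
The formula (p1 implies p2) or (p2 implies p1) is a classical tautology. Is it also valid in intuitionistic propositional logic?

This is the Gödel–Dummett linearity axiom, which is not intuitionistically valid.
A Kripke countermodel: worlds w0, w1, w2; order generated by w0 <= w1, w0 <= w2; atoms true at each world — w0:{}; w1:{p1}; w2:{p2}.
w0 does not force (p1 implies p2) or (p2 implies p1): neither disjunct is forced at w0.
w0 does not force p1 implies p2: at the accessible world w1, w1 forces p1 but w1 does not force p2.
w1 lacks atom p2, so w1 does not force p2.
So the root w0 does not force the formula.

No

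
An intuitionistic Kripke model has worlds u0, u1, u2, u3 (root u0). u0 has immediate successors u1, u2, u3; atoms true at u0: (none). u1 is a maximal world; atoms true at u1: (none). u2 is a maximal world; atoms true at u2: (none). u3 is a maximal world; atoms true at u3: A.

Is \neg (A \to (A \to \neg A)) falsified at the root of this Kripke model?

u0 \nVdash \neg (A \to (A \to \neg A)) since u1 is accessible from u0 and u1 \Vdash A \to (A \to \neg A).
u1 \Vdash A \to (A \to \neg A) vacuously: no world accessible from u1 forces the antecedent A.
So the root u0 does not force \neg (A \to (A \to \neg A)); the model is a countermodel.

Yes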